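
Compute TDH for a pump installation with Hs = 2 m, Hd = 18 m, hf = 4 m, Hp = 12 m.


TDH = Hs + Hd + hf + Hp = 2 + 18 + 4 + 12 = 36

36 m


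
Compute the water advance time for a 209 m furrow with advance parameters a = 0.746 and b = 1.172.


t = (L/a)^(1/b)
t = (209/0.746)^(1/1.172)
t = 280.160858^(1/1.172)

122.5269 min


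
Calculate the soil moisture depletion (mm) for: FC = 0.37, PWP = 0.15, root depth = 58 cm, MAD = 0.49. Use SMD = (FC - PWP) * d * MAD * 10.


SMD = (FC - PWP) * d * MAD * 10
SMD = (0.37 - 0.15) * 58 * 0.49 * 10
SMD = 0.2200 * 58 * 0.49 * 10

62.5240 mm


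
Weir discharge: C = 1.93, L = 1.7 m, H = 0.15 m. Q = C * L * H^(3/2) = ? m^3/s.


Q = C * L * H^(3/2) = 1.93 * 1.7 * 0.15^1.5 = 1.93 * 1.7 * 0.058095

0.1906 m^3/s


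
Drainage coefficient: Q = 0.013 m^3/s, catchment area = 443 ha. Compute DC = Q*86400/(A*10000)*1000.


DC = Q * 86400 / (A * 10000) * 1000
DC = 0.013 * 86400 / (443 * 10000) * 1000
DC = 1123200.0000 / 4430000

0.2535 mm/day


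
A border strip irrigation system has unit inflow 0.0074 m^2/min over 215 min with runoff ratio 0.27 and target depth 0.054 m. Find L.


L = q*t/((1+r)*Z)
L = 0.0074*215/((1+0.27)*0.054)
L = 1.591/0.06858

23.1992 m


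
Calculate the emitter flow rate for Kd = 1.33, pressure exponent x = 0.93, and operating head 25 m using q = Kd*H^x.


q = Kd * H^x = 1.33 * 25^0.93 = 1.33 * 19.956492

26.5421 L/h


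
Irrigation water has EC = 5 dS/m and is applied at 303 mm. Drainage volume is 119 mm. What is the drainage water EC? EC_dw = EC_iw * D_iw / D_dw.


EC_dw = EC_iw * D_iw / D_dw
EC_dw = 5 * 303 / 119
EC_dw = 1515 / 119

12.7311 dS/m


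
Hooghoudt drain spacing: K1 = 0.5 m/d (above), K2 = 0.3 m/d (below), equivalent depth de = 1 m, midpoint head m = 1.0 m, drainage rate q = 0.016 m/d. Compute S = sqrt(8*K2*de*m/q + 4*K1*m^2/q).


S^2 = 8*K2*de*m/q + 4*K1*m^2/q
S^2 = 8*0.3*1*1.0/0.016 + 4*0.5*1.0^2/0.016
S = sqrt(275.0000)

16.5831 m


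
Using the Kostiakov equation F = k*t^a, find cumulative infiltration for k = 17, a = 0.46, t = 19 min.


F = k * t^a = 17 * 19^0.46
F = 17 * 3.874598

65.8682 mm


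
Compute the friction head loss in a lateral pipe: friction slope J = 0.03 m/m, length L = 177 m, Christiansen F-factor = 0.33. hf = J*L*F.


hf = J * L * F = 0.03 * 177 * 0.33 = 1.7523 m

1.7523 m


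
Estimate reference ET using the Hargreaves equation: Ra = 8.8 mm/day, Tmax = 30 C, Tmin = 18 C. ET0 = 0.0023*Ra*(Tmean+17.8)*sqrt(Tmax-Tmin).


Tmean = (Tmax + Tmin)/2 = (30 + 18)/2 = 24.0
ET0 = 0.0023 * 8.8 * (24.0 + 17.8) * sqrt(30 - 18)
ET0 = 0.0023 * 8.8 * 41.8 * 3.464102

2.9307 mm/day


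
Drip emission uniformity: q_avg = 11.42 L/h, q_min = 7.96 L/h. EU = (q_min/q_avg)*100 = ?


EU = (q_min/q_avg)*100 = (7.96/11.42)*100 = 69.7023%

69.7023 %


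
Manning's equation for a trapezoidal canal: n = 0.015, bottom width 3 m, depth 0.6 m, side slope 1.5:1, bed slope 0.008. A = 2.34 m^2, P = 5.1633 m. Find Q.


R = A/P = 2.34/5.1633 = 0.453199
Q = (1/0.015) * 2.34 * 0.453199^(2/3) * 0.008^0.5

8.2324 m^3/s


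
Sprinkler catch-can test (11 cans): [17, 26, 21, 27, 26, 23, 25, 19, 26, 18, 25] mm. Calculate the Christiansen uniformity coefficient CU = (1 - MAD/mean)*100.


mean = 23.000000 mm
MAD = 3.090909 mm
CU = (1 - 3.090909/23.000000)*100

86.5613 %


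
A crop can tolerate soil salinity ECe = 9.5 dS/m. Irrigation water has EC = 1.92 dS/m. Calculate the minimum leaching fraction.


LR = ECiw / (5*ECe - ECiw)
LR = 1.92 / (5*9.5 - 1.92)
LR = 1.92 / 45.5800

0.0421


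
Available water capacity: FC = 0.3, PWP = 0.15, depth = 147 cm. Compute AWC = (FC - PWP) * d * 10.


AWC = (FC - PWP) * d * 10
AWC = (0.3 - 0.15) * 147 * 10
AWC = 0.1500 * 147 * 10

220.5000 mm


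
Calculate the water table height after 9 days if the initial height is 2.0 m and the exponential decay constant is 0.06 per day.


m = m0 * exp(-k*t)
m = 2.0 * exp(-0.06 * 9)
m = 2.0 * exp(-0.5400)

1.1655 m


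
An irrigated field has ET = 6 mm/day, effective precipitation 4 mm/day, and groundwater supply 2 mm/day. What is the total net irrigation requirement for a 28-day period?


Daily deficit = ET - Pe - GW = 6 - 4 - 2 = 0 mm/day
NIR = 0 * 28 = 0 mm

0 mm


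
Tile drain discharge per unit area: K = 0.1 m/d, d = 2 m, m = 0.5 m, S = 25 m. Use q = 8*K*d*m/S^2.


q = 8*K*d*m/S^2
q = 8*0.1*2*0.5/25^2
q = 0.8000 / 625

0.0013 m/d


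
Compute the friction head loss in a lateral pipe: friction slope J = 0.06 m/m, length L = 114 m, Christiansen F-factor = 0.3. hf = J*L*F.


hf = J * L * F = 0.06 * 114 * 0.3 = 2.0520 m

2.0520 m


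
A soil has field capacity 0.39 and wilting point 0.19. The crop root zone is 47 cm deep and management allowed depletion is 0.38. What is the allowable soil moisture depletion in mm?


SMD = (FC - PWP) * d * MAD * 10
SMD = (0.39 - 0.19) * 47 * 0.38 * 10
SMD = 0.2000 * 47 * 0.38 * 10

35.7200 mm


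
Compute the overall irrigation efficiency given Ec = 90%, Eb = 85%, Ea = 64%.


Ec = 0.9, Eb = 0.85, Ea = 0.64
E = 0.9 * 0.85 * 0.64 * 100 = 48.9600%

48.9600 %


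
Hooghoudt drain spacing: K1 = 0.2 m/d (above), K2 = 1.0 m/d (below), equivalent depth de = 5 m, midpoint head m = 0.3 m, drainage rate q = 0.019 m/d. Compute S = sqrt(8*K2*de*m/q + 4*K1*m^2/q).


S^2 = 8*K2*de*m/q + 4*K1*m^2/q
S^2 = 8*1.0*5*0.3/0.019 + 4*0.2*0.3^2/0.019
S = sqrt(635.3684)

25.2065 m


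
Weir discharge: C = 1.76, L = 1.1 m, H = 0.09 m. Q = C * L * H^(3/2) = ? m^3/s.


Q = C * L * H^(3/2) = 1.76 * 1.1 * 0.09^1.5 = 1.76 * 1.1 * 0.027000

0.0523 m^3/s


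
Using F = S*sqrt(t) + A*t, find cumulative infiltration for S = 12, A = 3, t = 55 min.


F = S*sqrt(t) + A*t
F = 12*sqrt(55) + 3*55
F = 12*7.416198 + 165

253.9944 mm


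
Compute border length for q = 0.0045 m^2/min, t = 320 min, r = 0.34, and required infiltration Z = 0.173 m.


L = q*t/((1+r)*Z)
L = 0.0045*320/((1+0.34)*0.173)
L = 1.44/0.23182

6.2117 m


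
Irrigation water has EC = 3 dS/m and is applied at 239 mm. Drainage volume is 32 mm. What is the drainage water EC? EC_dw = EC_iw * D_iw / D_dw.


EC_dw = EC_iw * D_iw / D_dw
EC_dw = 3 * 239 / 32
EC_dw = 717 / 32

22.4062 dS/m


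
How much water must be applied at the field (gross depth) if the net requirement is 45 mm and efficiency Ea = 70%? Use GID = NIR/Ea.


Ea = 70% = 0.7
GID = NIR / Ea = 45 / 0.7 = 64.2857 mm

64.2857 mm


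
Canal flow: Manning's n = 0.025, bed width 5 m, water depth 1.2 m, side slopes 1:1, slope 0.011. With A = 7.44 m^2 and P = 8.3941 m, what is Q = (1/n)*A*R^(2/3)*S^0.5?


R = A/P = 7.44/8.3941 = 0.886337
Q = (1/0.025) * 7.44 * 0.886337^(2/3) * 0.011^0.5

28.8002 m^3/s


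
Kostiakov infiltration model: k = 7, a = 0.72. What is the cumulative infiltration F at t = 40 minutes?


F = k * t^a = 7 * 40^0.72
F = 7 * 14.239121

99.6738 mm


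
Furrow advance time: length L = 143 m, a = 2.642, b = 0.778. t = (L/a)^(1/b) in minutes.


t = (L/a)^(1/b)
t = (143/2.642)^(1/0.778)
t = 54.125662^(1/0.778)

169.0537 min


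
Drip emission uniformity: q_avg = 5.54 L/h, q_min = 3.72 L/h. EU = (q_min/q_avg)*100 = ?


EU = (q_min/q_avg)*100 = (3.72/5.54)*100 = 67.1480%

67.1480 %


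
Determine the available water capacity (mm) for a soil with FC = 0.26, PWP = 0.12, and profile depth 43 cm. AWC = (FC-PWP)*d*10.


AWC = (FC - PWP) * d * 10
AWC = (0.26 - 0.12) * 43 * 10
AWC = 0.1400 * 43 * 10

60.2000 mm


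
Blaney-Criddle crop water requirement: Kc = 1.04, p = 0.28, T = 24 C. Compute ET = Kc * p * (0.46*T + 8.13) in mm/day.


ET = Kc * p * (0.46*T + 8.13)
ET = 1.04 * 0.28 * (0.46*24 + 8.13)
ET = 1.04 * 0.28 * 19.1700

5.5823 mm/day


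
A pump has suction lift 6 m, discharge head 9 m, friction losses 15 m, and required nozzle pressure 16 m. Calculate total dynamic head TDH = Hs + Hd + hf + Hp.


TDH = Hs + Hd + hf + Hp = 6 + 9 + 15 + 16 = 46

46 m


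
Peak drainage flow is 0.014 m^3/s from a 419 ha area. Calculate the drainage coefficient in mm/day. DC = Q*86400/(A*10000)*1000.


DC = Q * 86400 / (A * 10000) * 1000
DC = 0.014 * 86400 / (419 * 10000) * 1000
DC = 1209600.0000 / 4190000

0.2887 mm/day


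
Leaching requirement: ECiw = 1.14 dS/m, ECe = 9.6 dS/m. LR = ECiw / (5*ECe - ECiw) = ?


LR = ECiw / (5*ECe - ECiw)
LR = 1.14 / (5*9.6 - 1.14)
LR = 1.14 / 46.8600

0.0243


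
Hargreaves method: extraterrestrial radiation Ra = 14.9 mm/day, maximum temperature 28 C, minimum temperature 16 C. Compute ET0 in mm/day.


Tmean = (Tmax + Tmin)/2 = (28 + 16)/2 = 22.0
ET0 = 0.0023 * 14.9 * (22.0 + 17.8) * sqrt(28 - 16)
ET0 = 0.0023 * 14.9 * 39.8 * 3.464102

4.7248 mm/day


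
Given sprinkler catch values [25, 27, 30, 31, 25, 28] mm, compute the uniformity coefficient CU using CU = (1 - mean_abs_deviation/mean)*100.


mean = 27.666667 mm
MAD = 2.000000 mm
CU = (1 - 2.000000/27.666667)*100

92.7711 %


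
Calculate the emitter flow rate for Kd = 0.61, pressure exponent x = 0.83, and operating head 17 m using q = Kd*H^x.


q = Kd * H^x = 0.61 * 17^0.83 = 0.61 * 10.502014

6.4062 L/h


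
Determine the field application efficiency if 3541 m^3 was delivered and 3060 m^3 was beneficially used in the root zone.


Ea = V_root / V_field * 100 = 3060 / 3541 * 100 = 86.4163%

86.4163 %


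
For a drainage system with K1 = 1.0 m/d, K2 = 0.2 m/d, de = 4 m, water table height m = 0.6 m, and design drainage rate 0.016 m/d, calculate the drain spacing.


S^2 = 8*K2*de*m/q + 4*K1*m^2/q
S^2 = 8*0.2*4*0.6/0.016 + 4*1.0*0.6^2/0.016
S = sqrt(330.0000)

18.1659 m


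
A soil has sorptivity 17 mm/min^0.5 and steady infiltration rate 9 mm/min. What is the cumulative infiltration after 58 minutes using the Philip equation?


F = S*sqrt(t) + A*t
F = 17*sqrt(58) + 9*58
F = 17*7.615773 + 522

651.4681 mm


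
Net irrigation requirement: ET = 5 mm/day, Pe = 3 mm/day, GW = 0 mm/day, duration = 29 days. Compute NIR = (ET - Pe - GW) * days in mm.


Daily deficit = ET - Pe - GW = 5 - 3 - 0 = 2 mm/day
NIR = 2 * 29 = 58 mm

58.0000 mm


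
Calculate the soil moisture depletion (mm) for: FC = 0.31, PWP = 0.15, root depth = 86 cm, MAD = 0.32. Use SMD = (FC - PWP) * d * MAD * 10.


SMD = (FC - PWP) * d * MAD * 10
SMD = (0.31 - 0.15) * 86 * 0.32 * 10
SMD = 0.1600 * 86 * 0.32 * 10

44.0320 mm


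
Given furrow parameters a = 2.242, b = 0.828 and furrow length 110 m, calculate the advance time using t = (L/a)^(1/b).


t = (L/a)^(1/b)
t = (110/2.242)^(1/0.828)
t = 49.063336^(1/0.828)

110.1481 min


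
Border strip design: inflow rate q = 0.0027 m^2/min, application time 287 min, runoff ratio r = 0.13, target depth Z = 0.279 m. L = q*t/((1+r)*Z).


L = q*t/((1+r)*Z)
L = 0.0027*287/((1+0.13)*0.279)
L = 0.7749/0.31527

2.4579 m


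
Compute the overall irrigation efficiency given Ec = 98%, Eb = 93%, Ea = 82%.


Ec = 0.98, Eb = 0.93, Ea = 0.82
E = 0.98 * 0.93 * 0.82 * 100 = 74.7348%

74.7348 %


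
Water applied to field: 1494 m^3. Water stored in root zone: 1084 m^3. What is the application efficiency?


Ea = V_root / V_field * 100 = 1084 / 1494 * 100 = 72.5569%

72.5569 %


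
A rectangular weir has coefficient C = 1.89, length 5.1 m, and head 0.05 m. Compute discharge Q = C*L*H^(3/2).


Q = C * L * H^(3/2) = 1.89 * 5.1 * 0.05^1.5 = 1.89 * 5.1 * 0.011180

0.1078 m^3/s


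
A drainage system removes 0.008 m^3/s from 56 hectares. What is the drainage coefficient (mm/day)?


DC = Q * 86400 / (A * 10000) * 1000
DC = 0.008 * 86400 / (56 * 10000) * 1000
DC = 691200.0000 / 560000

1.2343 mm/day


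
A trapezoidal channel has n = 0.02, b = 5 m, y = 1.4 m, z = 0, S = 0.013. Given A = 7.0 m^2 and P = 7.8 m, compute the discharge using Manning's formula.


R = A/P = 7.0/7.8 = 0.897436
Q = (1/0.02) * 7.0 * 0.897436^(2/3) * 0.013^0.5

37.1286 m^3/s


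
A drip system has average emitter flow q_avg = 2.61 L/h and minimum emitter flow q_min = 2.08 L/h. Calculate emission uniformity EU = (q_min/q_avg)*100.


EU = (q_min/q_avg)*100 = (2.08/2.61)*100 = 79.6935%

79.6935 %


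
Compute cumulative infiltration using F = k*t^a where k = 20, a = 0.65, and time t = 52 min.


F = k * t^a = 20 * 52^0.65
F = 20 * 13.043741

260.8748 mm


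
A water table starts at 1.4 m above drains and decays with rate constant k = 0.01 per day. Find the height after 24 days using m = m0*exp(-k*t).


m = m0 * exp(-k*t)
m = 1.4 * exp(-0.01 * 24)
m = 1.4 * exp(-0.2400)

1.1013 m


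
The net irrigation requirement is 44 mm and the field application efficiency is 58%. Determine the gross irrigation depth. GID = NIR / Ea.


Ea = 58% = 0.58
GID = NIR / Ea = 44 / 0.58 = 75.8621 mm

75.8621 mm


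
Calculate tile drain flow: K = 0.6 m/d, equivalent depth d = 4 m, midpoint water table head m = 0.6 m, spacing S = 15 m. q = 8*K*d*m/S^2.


q = 8*K*d*m/S^2
q = 8*0.6*4*0.6/15^2
q = 11.5200 / 225

0.0512 m/d


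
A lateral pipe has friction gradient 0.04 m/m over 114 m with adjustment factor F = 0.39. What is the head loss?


hf = J * L * F = 0.04 * 114 * 0.39 = 1.7784 m

1.7784 m


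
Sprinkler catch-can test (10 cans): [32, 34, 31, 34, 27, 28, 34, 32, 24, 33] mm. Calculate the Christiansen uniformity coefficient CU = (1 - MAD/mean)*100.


mean = 30.900000 mm
MAD = 2.740000 mm
CU = (1 - 2.740000/30.900000)*100

91.1327 %


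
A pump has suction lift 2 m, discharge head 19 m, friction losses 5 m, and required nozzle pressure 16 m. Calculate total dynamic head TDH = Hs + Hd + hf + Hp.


TDH = Hs + Hd + hf + Hp = 2 + 19 + 5 + 16 = 42

42 m


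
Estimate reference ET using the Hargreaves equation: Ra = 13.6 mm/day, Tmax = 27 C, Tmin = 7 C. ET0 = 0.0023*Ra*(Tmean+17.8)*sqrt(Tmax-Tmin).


Tmean = (Tmax + Tmin)/2 = (27 + 7)/2 = 17.0
ET0 = 0.0023 * 13.6 * (17.0 + 17.8) * sqrt(27 - 7)
ET0 = 0.0023 * 13.6 * 34.8 * 4.472136

4.8681 mm/day


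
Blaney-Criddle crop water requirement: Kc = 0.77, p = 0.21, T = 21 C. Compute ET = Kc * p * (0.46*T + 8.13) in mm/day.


ET = Kc * p * (0.46*T + 8.13)
ET = 0.77 * 0.21 * (0.46*21 + 8.13)
ET = 0.77 * 0.21 * 17.7900

2.8766 mm/day


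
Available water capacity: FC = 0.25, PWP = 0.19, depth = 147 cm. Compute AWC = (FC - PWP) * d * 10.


AWC = (FC - PWP) * d * 10
AWC = (0.25 - 0.19) * 147 * 10
AWC = 0.0600 * 147 * 10

88.2000 mm


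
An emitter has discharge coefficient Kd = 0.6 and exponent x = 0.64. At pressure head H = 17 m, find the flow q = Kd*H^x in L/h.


q = Kd * H^x = 0.6 * 17^0.64 = 0.6 * 6.130379

3.6782 L/h


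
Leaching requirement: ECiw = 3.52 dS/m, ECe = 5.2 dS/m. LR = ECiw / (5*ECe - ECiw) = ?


LR = ECiw / (5*ECe - ECiw)
LR = 3.52 / (5*5.2 - 3.52)
LR = 3.52 / 22.4800

0.1566


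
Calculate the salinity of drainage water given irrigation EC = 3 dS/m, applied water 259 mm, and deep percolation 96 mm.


EC_dw = EC_iw * D_iw / D_dw
EC_dw = 3 * 259 / 96
EC_dw = 777 / 96

8.0938 dS/m


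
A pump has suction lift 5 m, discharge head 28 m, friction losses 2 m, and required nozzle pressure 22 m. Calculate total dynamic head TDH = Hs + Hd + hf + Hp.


TDH = Hs + Hd + hf + Hp = 5 + 28 + 2 + 22 = 57

57 m


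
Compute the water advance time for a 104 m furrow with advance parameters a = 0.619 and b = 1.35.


t = (L/a)^(1/b)
t = (104/0.619)^(1/1.35)
t = 168.012924^(1/1.35)

44.5043 min


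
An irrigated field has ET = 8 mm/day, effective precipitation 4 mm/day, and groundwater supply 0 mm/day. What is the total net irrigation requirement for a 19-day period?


Daily deficit = ET - Pe - GW = 8 - 4 - 0 = 4 mm/day
NIR = 4 * 19 = 76 mm

76.0000 mm


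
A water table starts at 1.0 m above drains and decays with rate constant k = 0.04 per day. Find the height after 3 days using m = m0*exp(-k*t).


m = m0 * exp(-k*t)
m = 1.0 * exp(-0.04 * 3)
m = 1.0 * exp(-0.1200)

0.8869 m


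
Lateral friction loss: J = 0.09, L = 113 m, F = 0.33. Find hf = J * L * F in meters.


hf = J * L * F = 0.09 * 113 * 0.33 = 3.3561 m

3.3561 m


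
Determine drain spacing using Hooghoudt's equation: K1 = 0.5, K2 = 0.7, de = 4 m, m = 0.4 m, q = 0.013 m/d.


S^2 = 8*K2*de*m/q + 4*K1*m^2/q
S^2 = 8*0.7*4*0.4/0.013 + 4*0.5*0.4^2/0.013
S = sqrt(713.8462)

26.7179 m


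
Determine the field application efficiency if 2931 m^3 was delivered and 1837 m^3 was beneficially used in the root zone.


Ea = V_root / V_field * 100 = 1837 / 2931 * 100 = 62.6749%

62.6749 %


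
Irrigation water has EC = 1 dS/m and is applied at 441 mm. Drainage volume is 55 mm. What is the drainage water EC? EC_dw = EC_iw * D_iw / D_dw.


EC_dw = EC_iw * D_iw / D_dw
EC_dw = 1 * 441 / 55
EC_dw = 441 / 55

8.0182 dS/m


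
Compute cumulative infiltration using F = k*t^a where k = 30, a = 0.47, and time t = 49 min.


F = k * t^a = 30 * 49^0.47
F = 30 * 6.228625

186.8588 mm


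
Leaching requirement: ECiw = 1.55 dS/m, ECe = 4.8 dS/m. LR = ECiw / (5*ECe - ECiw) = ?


LR = ECiw / (5*ECe - ECiw)
LR = 1.55 / (5*4.8 - 1.55)
LR = 1.55 / 22.4500

0.0690


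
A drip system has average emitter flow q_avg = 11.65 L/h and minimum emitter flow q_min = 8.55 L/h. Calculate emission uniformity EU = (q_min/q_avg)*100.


EU = (q_min/q_avg)*100 = (8.55/11.65)*100 = 73.3906%

73.3906 %


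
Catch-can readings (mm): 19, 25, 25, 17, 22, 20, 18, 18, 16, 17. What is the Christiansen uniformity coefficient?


mean = 19.700000 mm
MAD = 2.640000 mm
CU = (1 - 2.640000/19.700000)*100

86.5990 %


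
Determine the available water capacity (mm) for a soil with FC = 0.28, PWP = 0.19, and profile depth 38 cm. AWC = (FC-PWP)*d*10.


AWC = (FC - PWP) * d * 10
AWC = (0.28 - 0.19) * 38 * 10
AWC = 0.0900 * 38 * 10

34.2000 mm


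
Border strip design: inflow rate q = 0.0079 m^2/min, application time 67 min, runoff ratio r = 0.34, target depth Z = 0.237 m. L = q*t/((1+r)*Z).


L = q*t/((1+r)*Z)
L = 0.0079*67/((1+0.34)*0.237)
L = 0.5293/0.31758

1.6667 m


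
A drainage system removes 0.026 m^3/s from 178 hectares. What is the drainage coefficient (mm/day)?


DC = Q * 86400 / (A * 10000) * 1000
DC = 0.026 * 86400 / (178 * 10000) * 1000
DC = 2246400.0000 / 1780000

1.2620 mm/day


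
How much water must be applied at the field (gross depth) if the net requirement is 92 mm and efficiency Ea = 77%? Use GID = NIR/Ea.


Ea = 77% = 0.77
GID = NIR / Ea = 92 / 0.77 = 119.4805 mm

119.4805 mm


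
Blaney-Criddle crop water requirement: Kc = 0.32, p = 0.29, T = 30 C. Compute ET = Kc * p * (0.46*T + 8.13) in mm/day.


ET = Kc * p * (0.46*T + 8.13)
ET = 0.32 * 0.29 * (0.46*30 + 8.13)
ET = 0.32 * 0.29 * 21.9300

2.0351 mm/day


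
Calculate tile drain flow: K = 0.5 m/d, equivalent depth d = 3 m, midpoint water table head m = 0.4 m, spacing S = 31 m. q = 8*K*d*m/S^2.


q = 8*K*d*m/S^2
q = 8*0.5*3*0.4/31^2
q = 4.8000 / 961

0.0050 m/d


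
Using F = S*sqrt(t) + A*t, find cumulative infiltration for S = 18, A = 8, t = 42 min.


F = S*sqrt(t) + A*t
F = 18*sqrt(42) + 8*42
F = 18*6.480741 + 336

452.6533 mm


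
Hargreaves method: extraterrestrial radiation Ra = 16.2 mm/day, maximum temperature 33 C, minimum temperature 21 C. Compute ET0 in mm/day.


Tmean = (Tmax + Tmin)/2 = (33 + 21)/2 = 27.0
ET0 = 0.0023 * 16.2 * (27.0 + 17.8) * sqrt(33 - 21)
ET0 = 0.0023 * 16.2 * 44.8 * 3.464102

5.7824 mm/day


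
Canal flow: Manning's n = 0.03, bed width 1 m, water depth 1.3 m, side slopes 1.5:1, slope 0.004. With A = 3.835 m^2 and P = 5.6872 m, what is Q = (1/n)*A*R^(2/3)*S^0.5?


R = A/P = 3.835/5.6872 = 0.674321
Q = (1/0.03) * 3.835 * 0.674321^(2/3) * 0.004^0.5

6.2171 m^3/s


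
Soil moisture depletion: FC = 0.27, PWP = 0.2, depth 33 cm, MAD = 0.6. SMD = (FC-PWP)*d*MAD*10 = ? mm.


SMD = (FC - PWP) * d * MAD * 10
SMD = (0.27 - 0.2) * 33 * 0.6 * 10
SMD = 0.0700 * 33 * 0.6 * 10

13.8600 mm


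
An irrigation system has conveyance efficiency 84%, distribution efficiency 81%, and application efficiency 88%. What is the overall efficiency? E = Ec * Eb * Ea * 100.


Ec = 0.84, Eb = 0.81, Ea = 0.88
E = 0.84 * 0.81 * 0.88 * 100 = 59.8752%

59.8752 %


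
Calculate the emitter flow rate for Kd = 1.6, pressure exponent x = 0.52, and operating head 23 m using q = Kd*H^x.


q = Kd * H^x = 1.6 * 23^0.52 = 1.6 * 5.106208

8.1699 L/h


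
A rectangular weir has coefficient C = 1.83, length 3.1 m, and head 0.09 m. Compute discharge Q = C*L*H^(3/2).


Q = C * L * H^(3/2) = 1.83 * 3.1 * 0.09^1.5 = 1.83 * 3.1 * 0.027000

0.1532 m^3/s


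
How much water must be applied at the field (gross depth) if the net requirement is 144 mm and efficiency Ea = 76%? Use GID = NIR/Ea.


Ea = 76% = 0.76
GID = NIR / Ea = 144 / 0.76 = 189.4737 mm

189.4737 mm


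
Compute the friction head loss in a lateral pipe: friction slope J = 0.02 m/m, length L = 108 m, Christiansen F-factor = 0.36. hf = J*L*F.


hf = J * L * F = 0.02 * 108 * 0.36 = 0.7776 m

0.7776 m


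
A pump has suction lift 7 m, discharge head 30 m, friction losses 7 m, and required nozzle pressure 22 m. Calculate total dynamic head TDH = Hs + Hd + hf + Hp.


TDH = Hs + Hd + hf + Hp = 7 + 30 + 7 + 22 = 66

66 m


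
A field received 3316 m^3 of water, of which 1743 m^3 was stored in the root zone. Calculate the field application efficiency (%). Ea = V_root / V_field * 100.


Ea = V_root / V_field * 100 = 1743 / 3316 * 100 = 52.5633%

52.5633 %


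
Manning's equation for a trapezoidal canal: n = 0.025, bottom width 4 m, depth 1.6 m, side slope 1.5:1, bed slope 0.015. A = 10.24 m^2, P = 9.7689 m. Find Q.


R = A/P = 10.24/9.7689 = 1.048224
Q = (1/0.025) * 10.24 * 1.048224^(2/3) * 0.015^0.5

51.7656 m^3/s


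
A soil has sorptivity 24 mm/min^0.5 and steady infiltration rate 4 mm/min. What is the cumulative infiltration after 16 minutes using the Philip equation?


F = S*sqrt(t) + A*t
F = 24*sqrt(16) + 4*16
F = 24*4.000000 + 64

160.0000 mm


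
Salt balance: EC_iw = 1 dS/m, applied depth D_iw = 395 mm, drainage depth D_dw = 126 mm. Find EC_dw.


EC_dw = EC_iw * D_iw / D_dw
EC_dw = 1 * 395 / 126
EC_dw = 395 / 126

3.1349 dS/m


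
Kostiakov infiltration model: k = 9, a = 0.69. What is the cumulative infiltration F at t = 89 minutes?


F = k * t^a = 9 * 89^0.69
F = 9 * 22.134979

199.2148 mm


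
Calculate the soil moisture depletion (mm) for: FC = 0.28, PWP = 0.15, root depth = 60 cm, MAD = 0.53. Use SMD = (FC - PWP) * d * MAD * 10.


SMD = (FC - PWP) * d * MAD * 10
SMD = (0.28 - 0.15) * 60 * 0.53 * 10
SMD = 0.1300 * 60 * 0.53 * 10

41.3400 mm


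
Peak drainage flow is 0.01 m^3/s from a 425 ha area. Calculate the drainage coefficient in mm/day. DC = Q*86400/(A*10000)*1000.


DC = Q * 86400 / (A * 10000) * 1000
DC = 0.01 * 86400 / (425 * 10000) * 1000
DC = 864000.0000 / 4250000

0.2033 mm/day


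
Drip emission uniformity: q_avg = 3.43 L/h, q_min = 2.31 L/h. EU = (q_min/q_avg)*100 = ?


EU = (q_min/q_avg)*100 = (2.31/3.43)*100 = 67.3469%

67.3469 %


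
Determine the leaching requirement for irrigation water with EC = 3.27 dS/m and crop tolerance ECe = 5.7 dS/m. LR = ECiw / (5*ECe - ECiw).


LR = ECiw / (5*ECe - ECiw)
LR = 3.27 / (5*5.7 - 3.27)
LR = 3.27 / 25.2300

0.1296


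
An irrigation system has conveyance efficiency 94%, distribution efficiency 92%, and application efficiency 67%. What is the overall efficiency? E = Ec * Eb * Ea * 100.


Ec = 0.94, Eb = 0.92, Ea = 0.67
E = 0.94 * 0.92 * 0.67 * 100 = 57.9416%

57.9416 %


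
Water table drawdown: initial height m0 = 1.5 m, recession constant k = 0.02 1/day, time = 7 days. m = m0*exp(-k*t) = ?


m = m0 * exp(-k*t)
m = 1.5 * exp(-0.02 * 7)
m = 1.5 * exp(-0.1400)

1.3040 m


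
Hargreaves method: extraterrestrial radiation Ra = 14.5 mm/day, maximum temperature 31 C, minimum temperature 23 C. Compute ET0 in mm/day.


Tmean = (Tmax + Tmin)/2 = (31 + 23)/2 = 27.0
ET0 = 0.0023 * 14.5 * (27.0 + 17.8) * sqrt(31 - 23)
ET0 = 0.0023 * 14.5 * 44.8 * 2.828427

4.2259 mm/day


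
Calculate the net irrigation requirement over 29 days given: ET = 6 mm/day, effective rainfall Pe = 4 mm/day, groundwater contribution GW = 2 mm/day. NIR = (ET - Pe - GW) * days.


Daily deficit = ET - Pe - GW = 6 - 4 - 2 = 0 mm/day
NIR = 0 * 29 = 0 mm

0 mm


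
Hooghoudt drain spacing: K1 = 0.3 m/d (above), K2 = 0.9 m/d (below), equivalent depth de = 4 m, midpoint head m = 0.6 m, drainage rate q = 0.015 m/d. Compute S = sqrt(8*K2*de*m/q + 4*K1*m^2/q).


S^2 = 8*K2*de*m/q + 4*K1*m^2/q
S^2 = 8*0.9*4*0.6/0.015 + 4*0.3*0.6^2/0.015
S = sqrt(1180.8000)

34.3628 m


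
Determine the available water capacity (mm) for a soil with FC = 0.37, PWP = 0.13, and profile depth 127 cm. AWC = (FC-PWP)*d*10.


AWC = (FC - PWP) * d * 10
AWC = (0.37 - 0.13) * 127 * 10
AWC = 0.2400 * 127 * 10

304.8000 mm


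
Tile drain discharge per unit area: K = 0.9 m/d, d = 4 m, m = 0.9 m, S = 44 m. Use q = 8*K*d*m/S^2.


q = 8*K*d*m/S^2
q = 8*0.9*4*0.9/44^2
q = 25.9200 / 1936

0.0134 m/d


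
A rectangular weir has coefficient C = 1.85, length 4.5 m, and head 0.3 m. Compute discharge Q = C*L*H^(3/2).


Q = C * L * H^(3/2) = 1.85 * 4.5 * 0.3^1.5 = 1.85 * 4.5 * 0.164317

1.3679 m^3/s


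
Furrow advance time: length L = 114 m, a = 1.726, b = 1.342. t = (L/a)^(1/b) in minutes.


t = (L/a)^(1/b)
t = (114/1.726)^(1/1.342)
t = 66.048667^(1/1.342)

22.7030 min


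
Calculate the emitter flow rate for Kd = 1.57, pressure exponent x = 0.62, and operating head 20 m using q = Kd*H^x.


q = Kd * H^x = 1.57 * 20^0.62 = 1.57 * 6.406762

10.0586 L/h


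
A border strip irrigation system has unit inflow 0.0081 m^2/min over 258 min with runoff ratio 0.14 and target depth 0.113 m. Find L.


L = q*t/((1+r)*Z)
L = 0.0081*258/((1+0.14)*0.113)
L = 2.0898/0.12882

16.2226 m


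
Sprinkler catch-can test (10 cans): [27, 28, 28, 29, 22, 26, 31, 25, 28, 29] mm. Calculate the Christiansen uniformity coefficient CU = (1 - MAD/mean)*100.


mean = 27.300000 mm
MAD = 1.840000 mm
CU = (1 - 1.840000/27.300000)*100

93.2601 %


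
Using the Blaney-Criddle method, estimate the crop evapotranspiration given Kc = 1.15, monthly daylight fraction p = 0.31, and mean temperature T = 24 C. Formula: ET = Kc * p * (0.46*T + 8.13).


ET = Kc * p * (0.46*T + 8.13)
ET = 1.15 * 0.31 * (0.46*24 + 8.13)
ET = 1.15 * 0.31 * 19.1700

6.8341 mm/day


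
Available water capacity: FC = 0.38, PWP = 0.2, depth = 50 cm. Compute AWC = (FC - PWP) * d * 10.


AWC = (FC - PWP) * d * 10
AWC = (0.38 - 0.2) * 50 * 10
AWC = 0.1800 * 50 * 10

90.0000 mm


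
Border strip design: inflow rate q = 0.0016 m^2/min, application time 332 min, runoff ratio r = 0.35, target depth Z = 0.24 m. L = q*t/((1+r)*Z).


L = q*t/((1+r)*Z)
L = 0.0016*332/((1+0.35)*0.24)
L = 0.5312/0.324

1.6395 m


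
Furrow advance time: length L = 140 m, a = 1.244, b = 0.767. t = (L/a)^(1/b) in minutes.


t = (L/a)^(1/b)
t = (140/1.244)^(1/0.767)
t = 112.540193^(1/0.767)

472.5588 min


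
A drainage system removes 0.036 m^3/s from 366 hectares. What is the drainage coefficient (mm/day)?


DC = Q * 86400 / (A * 10000) * 1000
DC = 0.036 * 86400 / (366 * 10000) * 1000
DC = 3110400.0000 / 3660000

0.8498 mm/day


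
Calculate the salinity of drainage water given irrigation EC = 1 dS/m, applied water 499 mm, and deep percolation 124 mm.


EC_dw = EC_iw * D_iw / D_dw
EC_dw = 1 * 499 / 124
EC_dw = 499 / 124

4.0242 dS/m


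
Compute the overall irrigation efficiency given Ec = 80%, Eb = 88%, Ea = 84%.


Ec = 0.8, Eb = 0.88, Ea = 0.84
E = 0.8 * 0.88 * 0.84 * 100 = 59.1360%

59.1360 %


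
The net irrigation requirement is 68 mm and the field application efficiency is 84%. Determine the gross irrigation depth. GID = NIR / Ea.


Ea = 84% = 0.84
GID = NIR / Ea = 68 / 0.84 = 80.9524 mm

80.9524 mm


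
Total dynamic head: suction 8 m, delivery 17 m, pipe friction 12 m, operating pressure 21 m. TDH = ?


TDH = Hs + Hd + hf + Hp = 8 + 17 + 12 + 21 = 58

58 m


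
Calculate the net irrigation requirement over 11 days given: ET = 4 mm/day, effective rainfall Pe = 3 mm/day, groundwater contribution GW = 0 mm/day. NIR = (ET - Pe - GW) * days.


Daily deficit = ET - Pe - GW = 4 - 3 - 0 = 1 mm/day
NIR = 1 * 11 = 11 mm

11.0000 mm


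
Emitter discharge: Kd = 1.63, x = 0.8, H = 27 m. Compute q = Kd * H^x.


q = Kd * H^x = 1.63 * 27^0.8 = 1.63 * 13.966610

22.7656 L/h


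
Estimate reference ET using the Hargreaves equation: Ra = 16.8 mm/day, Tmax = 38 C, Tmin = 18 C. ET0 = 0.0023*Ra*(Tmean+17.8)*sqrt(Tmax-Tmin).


Tmean = (Tmax + Tmin)/2 = (38 + 18)/2 = 28.0
ET0 = 0.0023 * 16.8 * (28.0 + 17.8) * sqrt(38 - 18)
ET0 = 0.0023 * 16.8 * 45.8 * 4.472136

7.9144 mm/day


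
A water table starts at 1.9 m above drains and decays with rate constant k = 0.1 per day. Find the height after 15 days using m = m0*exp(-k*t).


m = m0 * exp(-k*t)
m = 1.9 * exp(-0.1 * 15)
m = 1.9 * exp(-1.5000)

0.4239 m


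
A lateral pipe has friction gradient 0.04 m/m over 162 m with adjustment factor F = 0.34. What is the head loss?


hf = J * L * F = 0.04 * 162 * 0.34 = 2.2032 m

2.2032 m


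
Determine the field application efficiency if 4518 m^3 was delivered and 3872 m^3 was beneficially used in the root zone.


Ea = V_root / V_field * 100 = 3872 / 4518 * 100 = 85.7016%

85.7016 %


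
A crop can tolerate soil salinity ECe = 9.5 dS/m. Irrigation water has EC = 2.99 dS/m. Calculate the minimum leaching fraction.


LR = ECiw / (5*ECe - ECiw)
LR = 2.99 / (5*9.5 - 2.99)
LR = 2.99 / 44.5100

0.0672


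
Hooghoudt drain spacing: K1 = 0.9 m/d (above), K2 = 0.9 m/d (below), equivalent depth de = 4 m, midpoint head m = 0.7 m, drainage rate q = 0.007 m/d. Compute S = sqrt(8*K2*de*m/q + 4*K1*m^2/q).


S^2 = 8*K2*de*m/q + 4*K1*m^2/q
S^2 = 8*0.9*4*0.7/0.007 + 4*0.9*0.7^2/0.007
S = sqrt(3132.0000)

55.9643 m


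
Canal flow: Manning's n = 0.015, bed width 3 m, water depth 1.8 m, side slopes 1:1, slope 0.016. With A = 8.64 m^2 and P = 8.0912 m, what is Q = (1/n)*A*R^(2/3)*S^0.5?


R = A/P = 8.64/8.0912 = 1.067827
Q = (1/0.015) * 8.64 * 1.067827^(2/3) * 0.016^0.5

76.1172 m^3/s


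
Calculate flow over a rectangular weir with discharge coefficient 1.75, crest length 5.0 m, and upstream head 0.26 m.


Q = C * L * H^(3/2) = 1.75 * 5.0 * 0.26^1.5 = 1.75 * 5.0 * 0.132575

1.1600 m^3/s


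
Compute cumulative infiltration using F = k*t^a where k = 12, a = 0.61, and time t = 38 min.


F = k * t^a = 12 * 38^0.61
F = 12 * 9.197462

110.3695 mm


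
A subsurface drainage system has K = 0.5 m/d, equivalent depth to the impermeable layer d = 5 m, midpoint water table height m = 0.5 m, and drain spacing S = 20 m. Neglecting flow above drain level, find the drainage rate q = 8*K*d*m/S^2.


q = 8*K*d*m/S^2
q = 8*0.5*5*0.5/20^2
q = 10.0000 / 400

0.0250 m/d


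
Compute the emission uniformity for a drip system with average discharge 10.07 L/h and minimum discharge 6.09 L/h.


EU = (q_min/q_avg)*100 = (6.09/10.07)*100 = 60.4767%

60.4767 %


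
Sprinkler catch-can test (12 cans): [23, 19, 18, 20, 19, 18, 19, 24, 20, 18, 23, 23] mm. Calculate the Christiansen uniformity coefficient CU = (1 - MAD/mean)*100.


mean = 20.333333 mm
MAD = 1.944444 mm
CU = (1 - 1.944444/20.333333)*100

90.4372 %


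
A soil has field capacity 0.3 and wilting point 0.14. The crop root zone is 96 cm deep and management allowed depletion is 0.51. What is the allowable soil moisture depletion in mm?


SMD = (FC - PWP) * d * MAD * 10
SMD = (0.3 - 0.14) * 96 * 0.51 * 10
SMD = 0.1600 * 96 * 0.51 * 10

78.3360 mm


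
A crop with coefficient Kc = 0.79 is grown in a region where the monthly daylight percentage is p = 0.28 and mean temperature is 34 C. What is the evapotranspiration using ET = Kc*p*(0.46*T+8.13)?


ET = Kc * p * (0.46*T + 8.13)
ET = 0.79 * 0.28 * (0.46*34 + 8.13)
ET = 0.79 * 0.28 * 23.7700

5.2579 mm/day


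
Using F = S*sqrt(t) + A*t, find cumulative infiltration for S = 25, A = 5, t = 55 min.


F = S*sqrt(t) + A*t
F = 25*sqrt(55) + 5*55
F = 25*7.416198 + 275

460.4049 mm


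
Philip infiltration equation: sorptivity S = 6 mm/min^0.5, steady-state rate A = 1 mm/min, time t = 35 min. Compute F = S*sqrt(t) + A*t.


F = S*sqrt(t) + A*t
F = 6*sqrt(35) + 1*35
F = 6*5.916080 + 35

70.4965 mm


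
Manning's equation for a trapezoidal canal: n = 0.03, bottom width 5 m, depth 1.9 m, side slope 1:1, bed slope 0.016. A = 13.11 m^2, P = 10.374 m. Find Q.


R = A/P = 13.11/10.374 = 1.263736
Q = (1/0.03) * 13.11 * 1.263736^(2/3) * 0.016^0.5

64.6119 m^3/s


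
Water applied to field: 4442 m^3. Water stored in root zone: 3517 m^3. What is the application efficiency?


Ea = V_root / V_field * 100 = 3517 / 4442 * 100 = 79.1760%

79.1760 %


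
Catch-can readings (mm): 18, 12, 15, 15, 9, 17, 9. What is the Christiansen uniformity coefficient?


mean = 13.571429 mm
MAD = 3.061224 mm
CU = (1 - 3.061224/13.571429)*100

77.4436 %


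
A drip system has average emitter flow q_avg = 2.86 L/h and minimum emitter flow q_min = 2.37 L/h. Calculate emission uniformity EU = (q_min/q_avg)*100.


EU = (q_min/q_avg)*100 = (2.37/2.86)*100 = 82.8671%

82.8671 %


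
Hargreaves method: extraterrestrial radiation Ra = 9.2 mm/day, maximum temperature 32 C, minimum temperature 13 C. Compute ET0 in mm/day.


Tmean = (Tmax + Tmin)/2 = (32 + 13)/2 = 22.5
ET0 = 0.0023 * 9.2 * (22.5 + 17.8) * sqrt(32 - 13)
ET0 = 0.0023 * 9.2 * 40.3 * 4.358899

3.7170 mm/day


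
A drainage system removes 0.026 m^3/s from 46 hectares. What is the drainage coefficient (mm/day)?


DC = Q * 86400 / (A * 10000) * 1000
DC = 0.026 * 86400 / (46 * 10000) * 1000
DC = 2246400.0000 / 460000

4.8835 mm/day


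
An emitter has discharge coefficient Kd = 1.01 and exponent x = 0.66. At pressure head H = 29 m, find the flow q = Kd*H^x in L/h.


q = Kd * H^x = 1.01 * 29^0.66 = 1.01 * 9.229596

9.3219 L/h


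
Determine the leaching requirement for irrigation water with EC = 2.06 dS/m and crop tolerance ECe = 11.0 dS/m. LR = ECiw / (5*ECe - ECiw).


LR = ECiw / (5*ECe - ECiw)
LR = 2.06 / (5*11.0 - 2.06)
LR = 2.06 / 52.9400

0.0389


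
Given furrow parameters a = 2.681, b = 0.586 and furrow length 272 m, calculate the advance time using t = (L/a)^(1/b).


t = (L/a)^(1/b)
t = (272/2.681)^(1/0.586)
t = 101.454681^(1/0.586)

2652.6045 min


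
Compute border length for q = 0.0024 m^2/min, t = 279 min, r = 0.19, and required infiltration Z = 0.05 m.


L = q*t/((1+r)*Z)
L = 0.0024*279/((1+0.19)*0.05)
L = 0.6696/0.0595

11.2538 m


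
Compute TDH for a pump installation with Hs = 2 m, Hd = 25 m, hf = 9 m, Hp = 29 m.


TDH = Hs + Hd + hf + Hp = 2 + 25 + 9 + 29 = 65

65 m


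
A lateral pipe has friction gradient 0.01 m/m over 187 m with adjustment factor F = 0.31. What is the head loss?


hf = J * L * F = 0.01 * 187 * 0.31 = 0.5797 m

0.5797 m


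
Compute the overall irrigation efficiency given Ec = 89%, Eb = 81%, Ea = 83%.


Ec = 0.89, Eb = 0.81, Ea = 0.83
E = 0.89 * 0.81 * 0.83 * 100 = 59.8347%

59.8347 %


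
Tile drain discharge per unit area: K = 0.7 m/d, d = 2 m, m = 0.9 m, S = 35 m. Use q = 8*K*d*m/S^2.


q = 8*K*d*m/S^2
q = 8*0.7*2*0.9/35^2
q = 10.0800 / 1225

0.0082 m/d


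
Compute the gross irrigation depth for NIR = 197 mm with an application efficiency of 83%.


Ea = 83% = 0.83
GID = NIR / Ea = 197 / 0.83 = 237.3494 mm

237.3494 mm


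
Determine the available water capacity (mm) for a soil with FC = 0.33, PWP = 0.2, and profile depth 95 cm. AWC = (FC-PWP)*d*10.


AWC = (FC - PWP) * d * 10
AWC = (0.33 - 0.2) * 95 * 10
AWC = 0.1300 * 95 * 10

123.5000 mm


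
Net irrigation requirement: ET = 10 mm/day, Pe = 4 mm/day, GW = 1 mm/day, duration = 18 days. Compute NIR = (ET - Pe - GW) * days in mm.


Daily deficit = ET - Pe - GW = 10 - 4 - 1 = 5 mm/day
NIR = 5 * 18 = 90 mm

90.0000 mm


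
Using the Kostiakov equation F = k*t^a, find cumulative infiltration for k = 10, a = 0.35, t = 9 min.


F = k * t^a = 10 * 9^0.35
F = 10 * 2.157669

21.5767 mm


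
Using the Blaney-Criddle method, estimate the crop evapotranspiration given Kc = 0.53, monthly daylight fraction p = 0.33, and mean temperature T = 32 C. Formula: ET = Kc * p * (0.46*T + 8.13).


ET = Kc * p * (0.46*T + 8.13)
ET = 0.53 * 0.33 * (0.46*32 + 8.13)
ET = 0.53 * 0.33 * 22.8500

3.9965 mm/day


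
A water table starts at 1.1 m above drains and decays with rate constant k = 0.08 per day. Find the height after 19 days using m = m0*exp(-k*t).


m = m0 * exp(-k*t)
m = 1.1 * exp(-0.08 * 19)
m = 1.1 * exp(-1.5200)

0.2406 m


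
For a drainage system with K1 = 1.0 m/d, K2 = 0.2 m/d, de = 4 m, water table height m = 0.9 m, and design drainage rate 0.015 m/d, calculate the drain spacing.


S^2 = 8*K2*de*m/q + 4*K1*m^2/q
S^2 = 8*0.2*4*0.9/0.015 + 4*1.0*0.9^2/0.015
S = sqrt(600.0000)

24.4949 m


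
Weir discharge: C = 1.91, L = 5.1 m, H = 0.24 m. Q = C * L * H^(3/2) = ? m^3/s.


Q = C * L * H^(3/2) = 1.91 * 5.1 * 0.24^1.5 = 1.91 * 5.1 * 0.117576

1.1453 m^3/s


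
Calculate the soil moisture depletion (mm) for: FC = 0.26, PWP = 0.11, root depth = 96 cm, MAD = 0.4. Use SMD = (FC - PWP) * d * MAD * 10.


SMD = (FC - PWP) * d * MAD * 10
SMD = (0.26 - 0.11) * 96 * 0.4 * 10
SMD = 0.1500 * 96 * 0.4 * 10

57.6000 mm


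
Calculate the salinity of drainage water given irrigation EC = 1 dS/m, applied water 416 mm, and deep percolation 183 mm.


EC_dw = EC_iw * D_iw / D_dw
EC_dw = 1 * 416 / 183
EC_dw = 416 / 183

2.2732 dS/m


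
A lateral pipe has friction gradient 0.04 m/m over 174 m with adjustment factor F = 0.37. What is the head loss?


hf = J * L * F = 0.04 * 174 * 0.37 = 2.5752 m

2.5752 m


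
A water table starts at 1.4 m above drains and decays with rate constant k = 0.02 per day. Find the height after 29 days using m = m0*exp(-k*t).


m = m0 * exp(-k*t)
m = 1.4 * exp(-0.02 * 29)
m = 1.4 * exp(-0.5800)

0.7839 m


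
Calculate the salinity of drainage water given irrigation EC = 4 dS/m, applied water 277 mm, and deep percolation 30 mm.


EC_dw = EC_iw * D_iw / D_dw
EC_dw = 4 * 277 / 30
EC_dw = 1108 / 30

36.9333 dS/m


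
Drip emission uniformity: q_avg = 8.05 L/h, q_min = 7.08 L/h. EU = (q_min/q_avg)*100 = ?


EU = (q_min/q_avg)*100 = (7.08/8.05)*100 = 87.9503%

87.9503 %


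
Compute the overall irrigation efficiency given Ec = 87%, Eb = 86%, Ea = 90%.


Ec = 0.87, Eb = 0.86, Ea = 0.9
E = 0.87 * 0.86 * 0.9 * 100 = 67.3380%

67.3380 %


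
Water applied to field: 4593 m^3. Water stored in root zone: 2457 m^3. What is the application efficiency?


Ea = V_root / V_field * 100 = 2457 / 4593 * 100 = 53.4944%

53.4944 %


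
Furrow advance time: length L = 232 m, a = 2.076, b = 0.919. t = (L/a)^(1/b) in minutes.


t = (L/a)^(1/b)
t = (232/2.076)^(1/0.919)
t = 111.753372^(1/0.919)

169.3530 min


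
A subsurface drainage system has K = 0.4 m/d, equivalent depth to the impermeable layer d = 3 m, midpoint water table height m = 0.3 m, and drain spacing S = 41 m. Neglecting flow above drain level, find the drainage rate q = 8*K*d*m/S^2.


q = 8*K*d*m/S^2
q = 8*0.4*3*0.3/41^2
q = 2.8800 / 1681

0.0017 m/d


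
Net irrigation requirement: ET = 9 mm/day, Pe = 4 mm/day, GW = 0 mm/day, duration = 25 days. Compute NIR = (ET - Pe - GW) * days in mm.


Daily deficit = ET - Pe - GW = 9 - 4 - 0 = 5 mm/day
NIR = 5 * 25 = 125 mm

125.0000 mm


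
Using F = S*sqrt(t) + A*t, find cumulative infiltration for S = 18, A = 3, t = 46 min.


F = S*sqrt(t) + A*t
F = 18*sqrt(46) + 3*46
F = 18*6.782330 + 138

260.0819 mm


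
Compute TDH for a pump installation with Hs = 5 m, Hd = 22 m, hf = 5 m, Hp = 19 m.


TDH = Hs + Hd + hf + Hp = 5 + 22 + 5 + 19 = 51

51 m
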